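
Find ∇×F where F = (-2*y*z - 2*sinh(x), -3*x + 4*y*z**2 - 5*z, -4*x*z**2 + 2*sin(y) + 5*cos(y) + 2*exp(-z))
(-8*y*z - 5*sin(y) + 2*cos(y) + 5, -2*y + 4*z**2, 2*z - 3)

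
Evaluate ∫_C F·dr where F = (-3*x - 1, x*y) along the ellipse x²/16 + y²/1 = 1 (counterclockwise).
0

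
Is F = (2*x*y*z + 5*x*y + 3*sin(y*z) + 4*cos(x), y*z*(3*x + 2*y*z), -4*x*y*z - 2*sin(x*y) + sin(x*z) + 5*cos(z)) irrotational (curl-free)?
No, ∇×F = (-3*x*y - 4*x*z - 2*x*cos(x*y) - 4*y**2*z, 2*x*y + 4*y*z + 2*y*cos(x*y) + 3*y*cos(y*z) - z*cos(x*z), -2*x*z - 5*x + 3*y*z - 3*z*cos(y*z))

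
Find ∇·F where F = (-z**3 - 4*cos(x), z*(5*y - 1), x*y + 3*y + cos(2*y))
5*z + 4*sin(x)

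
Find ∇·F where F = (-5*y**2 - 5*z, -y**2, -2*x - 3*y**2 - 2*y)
-2*y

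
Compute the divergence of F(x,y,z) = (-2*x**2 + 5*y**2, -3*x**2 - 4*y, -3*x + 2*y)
-4*x - 4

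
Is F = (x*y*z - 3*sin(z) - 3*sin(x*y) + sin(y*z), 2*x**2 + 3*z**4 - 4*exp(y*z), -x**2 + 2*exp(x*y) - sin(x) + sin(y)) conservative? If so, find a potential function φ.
No, ∇×F = (2*x*exp(x*y) + 4*y*exp(y*z) - 12*z**3 + cos(y), x*y + 2*x - 2*y*exp(x*y) + y*cos(y*z) + cos(x) - 3*cos(z), -x*z + 3*x*cos(x*y) + 4*x - z*cos(y*z)) ≠ 0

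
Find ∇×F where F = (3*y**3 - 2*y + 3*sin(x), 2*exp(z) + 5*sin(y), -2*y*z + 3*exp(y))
(-2*z + 3*exp(y) - 2*exp(z), 0, 2 - 9*y**2)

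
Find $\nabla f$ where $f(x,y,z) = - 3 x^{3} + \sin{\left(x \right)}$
(-9*x**2 + cos(x), 0, 0)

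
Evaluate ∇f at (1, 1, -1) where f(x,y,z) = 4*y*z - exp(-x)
(exp(-1), -4, 4)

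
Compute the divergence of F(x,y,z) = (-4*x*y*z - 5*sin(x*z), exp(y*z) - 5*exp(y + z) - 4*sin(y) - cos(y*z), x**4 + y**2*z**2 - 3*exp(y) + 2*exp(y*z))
2*y**2*z - 4*y*z + 2*y*exp(y*z) + z*exp(y*z) + z*sin(y*z) - 5*z*cos(x*z) - 5*exp(y + z) - 4*cos(y)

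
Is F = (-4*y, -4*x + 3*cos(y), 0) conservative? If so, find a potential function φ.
Yes, F is conservative. φ = -4*x*y + 3*sin(y)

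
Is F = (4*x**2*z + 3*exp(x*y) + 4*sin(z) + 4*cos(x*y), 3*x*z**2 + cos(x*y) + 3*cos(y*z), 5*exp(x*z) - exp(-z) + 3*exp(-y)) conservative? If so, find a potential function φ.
No, ∇×F = (-6*x*z + 3*y*sin(y*z) - 3*exp(-y), 4*x**2 - 5*z*exp(x*z) + 4*cos(z), -3*x*exp(x*y) + 4*x*sin(x*y) - y*sin(x*y) + 3*z**2) ≠ 0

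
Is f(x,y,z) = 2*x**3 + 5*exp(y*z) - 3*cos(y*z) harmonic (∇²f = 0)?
No, ∇²f = 12*x + y**2*(5*exp(y*z) + 3*cos(y*z)) + z**2*(5*exp(y*z) + 3*cos(y*z))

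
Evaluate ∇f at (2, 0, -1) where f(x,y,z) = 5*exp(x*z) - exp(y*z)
(-5*exp(-2), 1, 10*exp(-2))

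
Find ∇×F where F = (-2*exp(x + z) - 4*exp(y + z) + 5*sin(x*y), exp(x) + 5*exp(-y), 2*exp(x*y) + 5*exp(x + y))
(2*x*exp(x*y) + 5*exp(x + y), -2*y*exp(x*y) - 5*exp(x + y) - 2*exp(x + z) - 4*exp(y + z), -5*x*cos(x*y) + exp(x) + 4*exp(y + z))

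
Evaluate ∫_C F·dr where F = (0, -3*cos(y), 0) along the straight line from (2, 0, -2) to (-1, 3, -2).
-3*sin(3)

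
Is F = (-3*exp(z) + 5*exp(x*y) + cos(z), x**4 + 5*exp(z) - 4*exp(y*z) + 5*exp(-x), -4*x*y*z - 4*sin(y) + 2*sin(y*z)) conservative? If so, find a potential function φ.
No, ∇×F = (-4*x*z + 4*y*exp(y*z) + 2*z*cos(y*z) - 5*exp(z) - 4*cos(y), 4*y*z - 3*exp(z) - sin(z), 4*x**3 - 5*x*exp(x*y) - 5*exp(-x)) ≠ 0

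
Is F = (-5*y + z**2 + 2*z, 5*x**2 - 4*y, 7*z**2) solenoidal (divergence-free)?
No, ∇·F = 14*z - 4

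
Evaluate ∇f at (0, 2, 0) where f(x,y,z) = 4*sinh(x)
(4, 0, 0)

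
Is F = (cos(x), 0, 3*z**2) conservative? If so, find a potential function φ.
Yes, F is conservative. φ = z**3 + sin(x)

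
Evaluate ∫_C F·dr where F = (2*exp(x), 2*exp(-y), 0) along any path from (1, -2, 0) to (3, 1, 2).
2*(-1 + (-1 + E + exp(2))*exp(2))*exp(-1)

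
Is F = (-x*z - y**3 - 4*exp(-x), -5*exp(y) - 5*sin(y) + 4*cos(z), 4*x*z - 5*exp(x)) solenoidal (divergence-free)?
No, ∇·F = 4*x - z - 5*exp(y) - 5*cos(y) + 4*exp(-x)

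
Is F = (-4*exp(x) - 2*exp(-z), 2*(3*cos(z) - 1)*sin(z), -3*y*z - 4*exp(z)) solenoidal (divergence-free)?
No, ∇·F = -3*y - 4*exp(x) - 4*exp(z)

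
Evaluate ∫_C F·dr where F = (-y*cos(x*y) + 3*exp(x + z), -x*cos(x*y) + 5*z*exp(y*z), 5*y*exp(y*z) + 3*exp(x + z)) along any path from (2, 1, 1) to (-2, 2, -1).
-3*exp(3) - 5*E + sin(4) + 3*exp(-3) + 5*exp(-2) + sin(2)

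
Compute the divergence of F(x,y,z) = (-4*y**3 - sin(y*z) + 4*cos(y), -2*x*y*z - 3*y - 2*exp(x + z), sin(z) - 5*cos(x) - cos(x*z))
-2*x*z + x*sin(x*z) + cos(z) - 3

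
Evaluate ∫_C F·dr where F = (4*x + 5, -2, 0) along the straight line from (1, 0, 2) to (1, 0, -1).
0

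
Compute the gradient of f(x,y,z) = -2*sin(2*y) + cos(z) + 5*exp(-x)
(-5*exp(-x), -4*cos(2*y), -sin(z))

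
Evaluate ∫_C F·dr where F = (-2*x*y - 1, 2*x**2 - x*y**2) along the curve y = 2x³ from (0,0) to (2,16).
-12042/5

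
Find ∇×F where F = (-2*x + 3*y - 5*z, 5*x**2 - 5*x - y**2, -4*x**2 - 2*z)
(0, 8*x - 5, 10*x - 8)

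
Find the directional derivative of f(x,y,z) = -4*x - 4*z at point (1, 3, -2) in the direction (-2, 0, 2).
0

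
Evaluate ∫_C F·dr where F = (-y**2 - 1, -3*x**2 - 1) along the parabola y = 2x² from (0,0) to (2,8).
-418/5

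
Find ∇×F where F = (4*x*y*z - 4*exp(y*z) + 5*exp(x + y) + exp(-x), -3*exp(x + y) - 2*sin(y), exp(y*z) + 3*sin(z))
(z*exp(y*z), 4*y*(x - exp(y*z)), -4*x*z + 4*z*exp(y*z) - 8*exp(x + y))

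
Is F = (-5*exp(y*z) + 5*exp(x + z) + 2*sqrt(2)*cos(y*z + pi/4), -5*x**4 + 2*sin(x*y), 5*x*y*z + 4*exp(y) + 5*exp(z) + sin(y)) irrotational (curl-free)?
No, ∇×F = (5*x*z + 4*exp(y) + cos(y), -5*y*z - 5*y*exp(y*z) - 2*sqrt(2)*y*sin(y*z + pi/4) + 5*exp(x + z), -20*x**3 + 2*y*cos(x*y) + 5*z*exp(y*z) + 2*sqrt(2)*z*sin(y*z + pi/4))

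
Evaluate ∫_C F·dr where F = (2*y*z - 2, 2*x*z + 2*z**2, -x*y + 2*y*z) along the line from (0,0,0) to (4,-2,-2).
-8/3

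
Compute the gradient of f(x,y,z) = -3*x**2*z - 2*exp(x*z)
(2*z*(-3*x - exp(x*z)), 0, x*(-3*x - 2*exp(x*z)))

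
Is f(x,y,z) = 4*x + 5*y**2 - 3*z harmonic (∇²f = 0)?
No, ∇²f = 10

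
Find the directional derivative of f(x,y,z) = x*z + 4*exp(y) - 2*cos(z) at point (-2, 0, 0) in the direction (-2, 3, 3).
3*sqrt(22)/11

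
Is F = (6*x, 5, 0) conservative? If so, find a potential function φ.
Yes, F is conservative. φ = 3*x**2 + 5*y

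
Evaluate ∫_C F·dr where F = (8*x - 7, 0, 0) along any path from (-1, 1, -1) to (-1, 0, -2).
0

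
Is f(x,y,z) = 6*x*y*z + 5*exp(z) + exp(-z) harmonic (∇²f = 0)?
No, ∇²f = 5*exp(z) + exp(-z)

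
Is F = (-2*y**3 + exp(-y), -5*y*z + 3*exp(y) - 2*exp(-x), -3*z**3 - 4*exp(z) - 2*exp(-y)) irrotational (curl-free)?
No, ∇×F = (5*y + 2*exp(-y), 0, 6*y**2 + exp(-y) + 2*exp(-x))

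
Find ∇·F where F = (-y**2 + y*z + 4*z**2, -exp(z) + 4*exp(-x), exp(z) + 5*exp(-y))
exp(z)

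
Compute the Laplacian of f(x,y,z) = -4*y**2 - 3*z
-8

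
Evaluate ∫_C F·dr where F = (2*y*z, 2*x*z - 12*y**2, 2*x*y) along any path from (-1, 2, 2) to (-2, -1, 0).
44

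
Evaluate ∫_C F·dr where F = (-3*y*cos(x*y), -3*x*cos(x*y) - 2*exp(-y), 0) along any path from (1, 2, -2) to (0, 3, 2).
-2*exp(-2) + 2*exp(-3) + 3*sin(2)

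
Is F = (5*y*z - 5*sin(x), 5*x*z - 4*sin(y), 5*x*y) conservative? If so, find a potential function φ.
Yes, F is conservative. φ = 5*x*y*z + 5*cos(x) + 4*cos(y)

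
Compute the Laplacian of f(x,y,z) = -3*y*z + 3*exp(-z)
3*exp(-z)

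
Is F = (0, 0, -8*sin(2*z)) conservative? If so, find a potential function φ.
Yes, F is conservative. φ = 4*cos(2*z)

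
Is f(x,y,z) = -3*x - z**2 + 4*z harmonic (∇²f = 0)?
No, ∇²f = -2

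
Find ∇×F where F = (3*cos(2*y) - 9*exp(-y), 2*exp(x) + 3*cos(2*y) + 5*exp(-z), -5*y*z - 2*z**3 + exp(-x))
(-5*z + 5*exp(-z), exp(-x), 2*exp(x) + 6*sin(2*y) - 9*exp(-y))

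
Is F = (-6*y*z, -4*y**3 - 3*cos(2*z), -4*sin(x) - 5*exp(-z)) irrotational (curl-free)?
No, ∇×F = (-6*sin(2*z), -6*y + 4*cos(x), 6*z)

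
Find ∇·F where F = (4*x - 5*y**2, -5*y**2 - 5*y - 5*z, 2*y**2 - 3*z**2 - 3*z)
-10*y - 6*z - 4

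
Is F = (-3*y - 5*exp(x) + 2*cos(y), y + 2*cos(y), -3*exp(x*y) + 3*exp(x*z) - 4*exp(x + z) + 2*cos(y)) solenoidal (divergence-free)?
No, ∇·F = 3*x*exp(x*z) - 5*exp(x) - 4*exp(x + z) - 2*sin(y) + 1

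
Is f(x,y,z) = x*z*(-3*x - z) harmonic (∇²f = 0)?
No, ∇²f = -2*x - 6*z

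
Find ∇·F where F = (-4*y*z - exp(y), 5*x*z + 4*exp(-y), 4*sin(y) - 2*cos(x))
-4*exp(-y)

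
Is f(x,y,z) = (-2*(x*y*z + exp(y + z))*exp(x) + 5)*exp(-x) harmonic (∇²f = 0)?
No, ∇²f = (5 - 4*exp(x + y + z))*exp(-x)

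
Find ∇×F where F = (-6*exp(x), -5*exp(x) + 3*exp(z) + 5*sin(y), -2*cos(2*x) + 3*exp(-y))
(-3*exp(z) - 3*exp(-y), -4*sin(2*x), -5*exp(x))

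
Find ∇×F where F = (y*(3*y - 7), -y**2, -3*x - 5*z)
(0, 3, 7 - 6*y)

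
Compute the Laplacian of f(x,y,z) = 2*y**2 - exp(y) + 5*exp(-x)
-exp(y) + 4 + 5*exp(-x)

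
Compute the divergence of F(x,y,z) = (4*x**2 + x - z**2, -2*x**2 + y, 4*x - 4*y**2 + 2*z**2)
8*x + 4*z + 2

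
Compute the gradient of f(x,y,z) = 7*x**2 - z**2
(14*x, 0, -2*z)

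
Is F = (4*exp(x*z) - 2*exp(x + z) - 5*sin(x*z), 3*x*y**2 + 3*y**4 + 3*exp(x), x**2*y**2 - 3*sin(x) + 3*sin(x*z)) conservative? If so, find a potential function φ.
No, ∇×F = (2*x**2*y, -2*x*y**2 + 4*x*exp(x*z) - 5*x*cos(x*z) - 3*z*cos(x*z) - 2*exp(x + z) + 3*cos(x), 3*y**2 + 3*exp(x)) ≠ 0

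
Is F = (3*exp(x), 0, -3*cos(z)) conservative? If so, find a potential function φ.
Yes, F is conservative. φ = 3*exp(x) - 3*sin(z)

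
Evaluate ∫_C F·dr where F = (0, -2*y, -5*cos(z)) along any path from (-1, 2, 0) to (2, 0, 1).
4 - 5*sin(1)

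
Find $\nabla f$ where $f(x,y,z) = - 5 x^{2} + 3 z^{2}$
(-10*x, 0, 6*z)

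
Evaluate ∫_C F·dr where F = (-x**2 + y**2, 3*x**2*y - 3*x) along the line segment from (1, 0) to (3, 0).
-26/3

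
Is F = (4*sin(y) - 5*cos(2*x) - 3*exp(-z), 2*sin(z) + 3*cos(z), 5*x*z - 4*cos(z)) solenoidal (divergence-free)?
No, ∇·F = 5*x + 10*sin(2*x) + 4*sin(z)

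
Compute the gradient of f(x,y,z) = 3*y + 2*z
(0, 3, 2)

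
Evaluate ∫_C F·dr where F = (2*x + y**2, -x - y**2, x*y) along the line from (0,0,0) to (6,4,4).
200/3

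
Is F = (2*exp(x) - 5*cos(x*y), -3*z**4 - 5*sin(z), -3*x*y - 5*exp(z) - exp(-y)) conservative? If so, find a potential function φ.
No, ∇×F = (-3*x + 12*z**3 + 5*cos(z) + exp(-y), 3*y, -5*x*sin(x*y)) ≠ 0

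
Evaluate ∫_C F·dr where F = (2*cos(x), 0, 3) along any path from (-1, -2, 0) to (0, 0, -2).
-6 + 2*sin(1)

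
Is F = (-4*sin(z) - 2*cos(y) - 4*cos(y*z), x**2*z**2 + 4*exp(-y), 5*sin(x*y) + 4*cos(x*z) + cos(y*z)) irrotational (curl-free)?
No, ∇×F = (-2*x**2*z + 5*x*cos(x*y) - z*sin(y*z), 4*y*sin(y*z) - 5*y*cos(x*y) + 4*z*sin(x*z) - 4*cos(z), 2*x*z**2 - 4*z*sin(y*z) - 2*sin(y))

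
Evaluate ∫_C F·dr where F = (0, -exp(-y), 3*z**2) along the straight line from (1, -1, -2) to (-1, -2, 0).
-E + exp(2) + 8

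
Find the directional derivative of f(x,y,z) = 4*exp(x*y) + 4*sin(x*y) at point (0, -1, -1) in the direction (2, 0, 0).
-8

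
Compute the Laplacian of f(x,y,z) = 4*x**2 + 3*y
8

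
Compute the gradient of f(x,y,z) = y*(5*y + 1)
(0, 10*y + 1, 0)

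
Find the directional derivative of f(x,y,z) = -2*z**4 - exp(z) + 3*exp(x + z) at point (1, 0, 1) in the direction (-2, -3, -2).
2*sqrt(17)*(-6*exp(2) + E + 8)/17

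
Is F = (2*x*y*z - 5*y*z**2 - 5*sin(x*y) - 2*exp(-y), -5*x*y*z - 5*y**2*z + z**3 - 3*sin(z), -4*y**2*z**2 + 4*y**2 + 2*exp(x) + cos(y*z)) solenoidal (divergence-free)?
No, ∇·F = -5*x*z - 8*y**2*z - 8*y*z - y*sin(y*z) - 5*y*cos(x*y)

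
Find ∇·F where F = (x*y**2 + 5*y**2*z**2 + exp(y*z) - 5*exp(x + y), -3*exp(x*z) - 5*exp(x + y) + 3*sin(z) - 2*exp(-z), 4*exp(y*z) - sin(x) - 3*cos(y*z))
y**2 + 4*y*exp(y*z) + 3*y*sin(y*z) - 10*exp(x + y)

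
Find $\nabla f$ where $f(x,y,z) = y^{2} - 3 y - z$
(0, 2*y - 3, -1)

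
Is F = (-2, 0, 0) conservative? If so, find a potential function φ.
Yes, F is conservative. φ = -2*x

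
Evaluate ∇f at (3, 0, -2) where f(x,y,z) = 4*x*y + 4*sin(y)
(0, 16, 0)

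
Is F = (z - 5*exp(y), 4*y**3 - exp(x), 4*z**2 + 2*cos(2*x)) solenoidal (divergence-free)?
No, ∇·F = 12*y**2 + 8*z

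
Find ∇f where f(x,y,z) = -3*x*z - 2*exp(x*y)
(-2*y*exp(x*y) - 3*z, -2*x*exp(x*y), -3*x)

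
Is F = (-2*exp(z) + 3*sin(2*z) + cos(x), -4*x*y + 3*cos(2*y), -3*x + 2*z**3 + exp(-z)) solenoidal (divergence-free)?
No, ∇·F = -4*x + 6*z**2 - sin(x) - 6*sin(2*y) - exp(-z)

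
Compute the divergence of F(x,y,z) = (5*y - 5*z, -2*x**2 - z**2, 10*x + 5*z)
5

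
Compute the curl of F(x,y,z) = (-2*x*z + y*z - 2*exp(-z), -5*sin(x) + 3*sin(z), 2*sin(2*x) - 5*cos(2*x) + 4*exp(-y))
(-3*cos(z) - 4*exp(-y), -2*x + y - 10*sin(2*x) - 4*cos(2*x) + 2*exp(-z), -z - 5*cos(x))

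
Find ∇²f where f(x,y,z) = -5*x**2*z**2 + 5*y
-10*x**2 - 10*z**2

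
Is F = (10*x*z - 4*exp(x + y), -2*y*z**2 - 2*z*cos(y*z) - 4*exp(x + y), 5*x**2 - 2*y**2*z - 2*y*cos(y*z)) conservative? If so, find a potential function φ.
Yes, F is conservative. φ = 5*x**2*z - y**2*z**2 - 4*exp(x + y) - 2*sin(y*z)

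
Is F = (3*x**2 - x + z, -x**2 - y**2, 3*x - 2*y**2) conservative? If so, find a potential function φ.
No, ∇×F = (-4*y, -2, -2*x) ≠ 0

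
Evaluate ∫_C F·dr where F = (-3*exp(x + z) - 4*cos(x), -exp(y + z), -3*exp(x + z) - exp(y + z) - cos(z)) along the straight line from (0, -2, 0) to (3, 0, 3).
-3*exp(6) - exp(3) - 5*sin(3) + exp(-2) + 3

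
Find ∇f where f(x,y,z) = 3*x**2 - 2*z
(6*x, 0, -2)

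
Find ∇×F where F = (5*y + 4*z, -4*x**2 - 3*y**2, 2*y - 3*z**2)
(2, 4, -8*x - 5)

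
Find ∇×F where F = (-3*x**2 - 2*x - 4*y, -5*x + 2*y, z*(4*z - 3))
(0, 0, -1)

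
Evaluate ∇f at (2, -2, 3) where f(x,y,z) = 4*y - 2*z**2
(0, 4, -12)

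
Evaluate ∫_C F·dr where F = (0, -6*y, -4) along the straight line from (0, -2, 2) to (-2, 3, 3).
-19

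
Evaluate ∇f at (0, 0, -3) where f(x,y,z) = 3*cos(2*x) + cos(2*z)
(0, 0, 2*sin(6))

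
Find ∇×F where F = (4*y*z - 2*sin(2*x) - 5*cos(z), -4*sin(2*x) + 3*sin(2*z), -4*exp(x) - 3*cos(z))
(-6*cos(2*z), 4*y + 4*exp(x) + 5*sin(z), -4*z - 8*cos(2*x))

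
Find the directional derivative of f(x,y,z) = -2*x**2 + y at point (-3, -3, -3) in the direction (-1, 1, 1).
-11*sqrt(3)/3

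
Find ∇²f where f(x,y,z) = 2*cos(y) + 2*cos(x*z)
-2*x**2*cos(x*z) - 2*z**2*cos(x*z) - 2*cos(y)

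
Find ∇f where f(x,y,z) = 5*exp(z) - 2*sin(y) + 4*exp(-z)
(0, -2*cos(y), 9*sinh(z) + cosh(z))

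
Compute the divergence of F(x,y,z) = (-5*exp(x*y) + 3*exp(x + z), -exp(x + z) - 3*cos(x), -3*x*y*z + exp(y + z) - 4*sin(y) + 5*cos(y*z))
-3*x*y - 5*y*exp(x*y) - 5*y*sin(y*z) + 3*exp(x + z) + exp(y + z)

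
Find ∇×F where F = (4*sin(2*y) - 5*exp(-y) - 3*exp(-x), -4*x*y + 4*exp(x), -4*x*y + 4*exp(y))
(-4*x + 4*exp(y), 4*y, -4*y + 4*exp(x) - 8*cos(2*y) - 5*exp(-y))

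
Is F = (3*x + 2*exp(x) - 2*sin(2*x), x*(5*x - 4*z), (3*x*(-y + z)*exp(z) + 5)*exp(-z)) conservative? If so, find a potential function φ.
No, ∇×F = (x, 3*y - 3*z, 10*x - 4*z) ≠ 0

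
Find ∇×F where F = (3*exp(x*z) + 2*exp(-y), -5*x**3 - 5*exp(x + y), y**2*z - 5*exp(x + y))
(2*y*z - 5*exp(x + y), 3*x*exp(x*z) + 5*exp(x + y), -15*x**2 - 5*exp(x + y) + 2*exp(-y))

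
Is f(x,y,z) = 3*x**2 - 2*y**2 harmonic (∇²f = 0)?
No, ∇²f = 2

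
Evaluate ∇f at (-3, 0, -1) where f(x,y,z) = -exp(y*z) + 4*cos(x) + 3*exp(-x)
(-3*exp(3) + 4*sin(3), 1, 0)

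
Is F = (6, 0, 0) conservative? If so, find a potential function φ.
Yes, F is conservative. φ = 6*x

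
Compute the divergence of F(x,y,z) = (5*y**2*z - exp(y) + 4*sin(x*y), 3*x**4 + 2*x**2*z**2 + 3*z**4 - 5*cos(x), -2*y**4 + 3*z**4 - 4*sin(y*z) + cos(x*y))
4*y*cos(x*y) - 4*y*cos(y*z) + 12*z**3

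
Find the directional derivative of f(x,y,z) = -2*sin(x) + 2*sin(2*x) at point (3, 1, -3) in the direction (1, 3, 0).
sqrt(10)*(-cos(3) + 2*cos(6))/5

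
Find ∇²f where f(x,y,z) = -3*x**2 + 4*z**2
2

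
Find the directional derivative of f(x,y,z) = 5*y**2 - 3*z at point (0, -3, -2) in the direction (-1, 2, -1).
-19*sqrt(6)/2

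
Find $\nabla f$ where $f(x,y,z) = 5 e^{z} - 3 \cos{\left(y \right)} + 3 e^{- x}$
(-3*exp(-x), 3*sin(y), 5*exp(z))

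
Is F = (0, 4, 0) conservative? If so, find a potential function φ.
Yes, F is conservative. φ = 4*y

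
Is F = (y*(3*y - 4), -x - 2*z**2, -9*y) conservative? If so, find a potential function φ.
No, ∇×F = (4*z - 9, 0, 3 - 6*y) ≠ 0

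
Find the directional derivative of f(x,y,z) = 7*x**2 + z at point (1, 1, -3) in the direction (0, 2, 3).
3*sqrt(13)/13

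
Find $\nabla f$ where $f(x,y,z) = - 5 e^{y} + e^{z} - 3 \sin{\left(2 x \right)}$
(-6*cos(2*x), -5*exp(y), exp(z))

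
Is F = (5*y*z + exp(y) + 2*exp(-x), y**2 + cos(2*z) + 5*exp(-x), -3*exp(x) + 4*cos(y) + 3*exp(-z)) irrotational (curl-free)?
No, ∇×F = (-4*sin(y) + 2*sin(2*z), 5*y + 3*exp(x), -5*z - exp(y) - 5*exp(-x))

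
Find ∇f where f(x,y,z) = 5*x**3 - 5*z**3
(15*x**2, 0, -15*z**2)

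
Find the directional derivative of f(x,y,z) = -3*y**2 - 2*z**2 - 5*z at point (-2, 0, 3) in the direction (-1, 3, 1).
-17*sqrt(11)/11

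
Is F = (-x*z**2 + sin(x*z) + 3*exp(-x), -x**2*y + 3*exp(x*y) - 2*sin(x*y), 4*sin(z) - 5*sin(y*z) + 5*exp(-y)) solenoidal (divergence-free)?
No, ∇·F = -x**2 + 3*x*exp(x*y) - 2*x*cos(x*y) - 5*y*cos(y*z) - z**2 + z*cos(x*z) + 4*cos(z) - 3*exp(-x)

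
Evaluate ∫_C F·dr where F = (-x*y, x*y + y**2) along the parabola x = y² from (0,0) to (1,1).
11/60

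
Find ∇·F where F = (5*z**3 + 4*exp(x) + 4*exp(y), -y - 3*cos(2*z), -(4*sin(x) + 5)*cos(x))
4*exp(x) - 1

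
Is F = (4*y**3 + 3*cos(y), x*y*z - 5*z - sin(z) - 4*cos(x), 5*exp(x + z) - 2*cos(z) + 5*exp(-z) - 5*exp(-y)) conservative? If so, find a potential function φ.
No, ∇×F = (-x*y + cos(z) + 5 + 5*exp(-y), -5*exp(x + z), -12*y**2 + y*z + 4*sin(x) + 3*sin(y)) ≠ 0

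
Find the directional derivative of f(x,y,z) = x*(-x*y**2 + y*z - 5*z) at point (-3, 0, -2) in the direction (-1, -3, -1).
-43*sqrt(11)/11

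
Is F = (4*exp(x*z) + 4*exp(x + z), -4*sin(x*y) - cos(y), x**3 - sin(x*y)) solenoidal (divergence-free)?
No, ∇·F = -4*x*cos(x*y) + 4*z*exp(x*z) + 4*exp(x + z) + sin(y)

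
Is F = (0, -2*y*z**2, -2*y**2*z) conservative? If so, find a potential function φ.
Yes, F is conservative. φ = -y**2*z**2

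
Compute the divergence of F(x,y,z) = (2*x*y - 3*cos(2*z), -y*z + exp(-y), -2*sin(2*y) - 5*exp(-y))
2*y - z - exp(-y)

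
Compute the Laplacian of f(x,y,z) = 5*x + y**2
2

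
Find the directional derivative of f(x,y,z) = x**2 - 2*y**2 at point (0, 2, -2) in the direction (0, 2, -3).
-16*sqrt(13)/13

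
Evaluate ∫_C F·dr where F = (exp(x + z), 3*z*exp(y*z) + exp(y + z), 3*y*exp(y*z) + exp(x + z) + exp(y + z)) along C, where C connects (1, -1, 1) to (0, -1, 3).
-3*exp(-1) - 1 + 3*exp(-3) + exp(3)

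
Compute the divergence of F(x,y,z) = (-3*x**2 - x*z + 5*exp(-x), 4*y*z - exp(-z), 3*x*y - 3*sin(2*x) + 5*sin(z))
-6*x + 3*z + 5*cos(z) - 5*exp(-x)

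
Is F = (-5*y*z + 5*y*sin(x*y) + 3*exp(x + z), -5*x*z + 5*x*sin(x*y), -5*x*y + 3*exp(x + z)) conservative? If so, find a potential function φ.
Yes, F is conservative. φ = -5*x*y*z + 3*exp(x + z) - 5*cos(x*y)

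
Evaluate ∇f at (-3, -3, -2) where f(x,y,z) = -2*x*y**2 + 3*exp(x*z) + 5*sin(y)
(-6*exp(6) - 18, -36 + 5*cos(3), -9*exp(6))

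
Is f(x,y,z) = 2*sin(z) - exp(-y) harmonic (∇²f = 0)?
No, ∇²f = -2*sin(z) - exp(-y)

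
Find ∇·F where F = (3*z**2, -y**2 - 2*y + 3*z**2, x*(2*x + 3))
-2*y - 2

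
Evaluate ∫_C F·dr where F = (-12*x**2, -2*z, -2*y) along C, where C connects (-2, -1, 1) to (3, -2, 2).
-134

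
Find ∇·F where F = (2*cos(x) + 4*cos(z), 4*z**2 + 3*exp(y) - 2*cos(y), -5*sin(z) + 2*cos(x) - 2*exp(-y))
3*exp(y) - 2*sin(x) + 2*sin(y) - 5*cos(z)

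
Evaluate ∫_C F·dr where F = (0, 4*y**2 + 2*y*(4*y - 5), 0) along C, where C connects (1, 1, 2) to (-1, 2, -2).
13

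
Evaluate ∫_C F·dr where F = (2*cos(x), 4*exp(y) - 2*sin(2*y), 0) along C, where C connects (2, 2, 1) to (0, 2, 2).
-2*sin(2)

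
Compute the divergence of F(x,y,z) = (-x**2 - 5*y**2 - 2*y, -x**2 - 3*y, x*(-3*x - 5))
-2*x - 3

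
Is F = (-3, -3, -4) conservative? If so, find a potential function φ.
Yes, F is conservative. φ = -3*x - 3*y - 4*z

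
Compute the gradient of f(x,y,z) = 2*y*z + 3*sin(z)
(0, 2*z, 2*y + 3*cos(z))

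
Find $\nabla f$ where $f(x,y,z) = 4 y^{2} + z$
(0, 8*y, 1)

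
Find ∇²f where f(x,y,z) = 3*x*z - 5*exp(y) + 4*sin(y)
-5*exp(y) - 4*sin(y)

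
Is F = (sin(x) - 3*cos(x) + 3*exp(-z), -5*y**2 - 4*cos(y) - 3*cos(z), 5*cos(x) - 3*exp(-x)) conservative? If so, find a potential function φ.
No, ∇×F = (-3*sin(z), 5*sin(x) - 3*exp(-z) - 3*exp(-x), 0) ≠ 0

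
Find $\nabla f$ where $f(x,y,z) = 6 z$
(0, 0, 6)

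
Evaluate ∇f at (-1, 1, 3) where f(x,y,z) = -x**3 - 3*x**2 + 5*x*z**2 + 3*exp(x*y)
(3*exp(-1) + 48, -3*exp(-1), -30)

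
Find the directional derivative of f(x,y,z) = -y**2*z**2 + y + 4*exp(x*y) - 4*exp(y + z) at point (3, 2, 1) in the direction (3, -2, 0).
2*sqrt(13)*(3 + 4*exp(3))/13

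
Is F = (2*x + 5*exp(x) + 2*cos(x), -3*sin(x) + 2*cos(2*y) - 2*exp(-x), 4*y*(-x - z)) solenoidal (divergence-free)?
No, ∇·F = -4*y + 5*exp(x) - 2*sin(x) - 4*sin(2*y) + 2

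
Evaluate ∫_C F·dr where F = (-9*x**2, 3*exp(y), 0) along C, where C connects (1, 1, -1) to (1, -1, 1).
-6*sinh(1)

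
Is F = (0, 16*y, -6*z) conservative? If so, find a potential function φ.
Yes, F is conservative. φ = 8*y**2 - 3*z**2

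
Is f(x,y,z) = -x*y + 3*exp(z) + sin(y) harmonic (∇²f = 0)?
No, ∇²f = 3*exp(z) - sin(y)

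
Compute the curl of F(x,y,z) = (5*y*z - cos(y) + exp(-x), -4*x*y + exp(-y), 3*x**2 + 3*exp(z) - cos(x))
(0, -6*x + 5*y - sin(x), -4*y - 5*z - sin(y))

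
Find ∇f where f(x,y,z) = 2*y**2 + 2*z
(0, 4*y, 2)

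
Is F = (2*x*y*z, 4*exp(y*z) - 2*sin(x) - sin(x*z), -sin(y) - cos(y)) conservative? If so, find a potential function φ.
No, ∇×F = (x*cos(x*z) - 4*y*exp(y*z) - sqrt(2)*cos(y + pi/4), 2*x*y, -2*x*z - z*cos(x*z) - 2*cos(x)) ≠ 0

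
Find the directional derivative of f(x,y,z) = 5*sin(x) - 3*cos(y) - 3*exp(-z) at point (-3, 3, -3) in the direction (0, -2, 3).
3*sqrt(13)*(-2*sin(3) + 3*exp(3))/13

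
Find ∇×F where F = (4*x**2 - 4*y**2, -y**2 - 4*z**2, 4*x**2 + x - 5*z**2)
(8*z, -8*x - 1, 8*y)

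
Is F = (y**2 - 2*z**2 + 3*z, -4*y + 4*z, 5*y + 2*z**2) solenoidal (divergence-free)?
No, ∇·F = 4*z - 4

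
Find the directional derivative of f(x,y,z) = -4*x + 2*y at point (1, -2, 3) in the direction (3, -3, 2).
-9*sqrt(22)/11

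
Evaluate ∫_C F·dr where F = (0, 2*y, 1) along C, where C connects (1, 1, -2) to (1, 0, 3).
4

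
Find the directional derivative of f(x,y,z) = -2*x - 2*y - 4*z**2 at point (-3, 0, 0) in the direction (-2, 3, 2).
-2*sqrt(17)/17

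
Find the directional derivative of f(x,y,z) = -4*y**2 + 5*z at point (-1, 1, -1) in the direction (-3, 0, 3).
5*sqrt(2)/2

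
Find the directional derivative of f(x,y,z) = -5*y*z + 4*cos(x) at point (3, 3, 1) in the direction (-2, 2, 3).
sqrt(17)*(-55 + 8*sin(3))/17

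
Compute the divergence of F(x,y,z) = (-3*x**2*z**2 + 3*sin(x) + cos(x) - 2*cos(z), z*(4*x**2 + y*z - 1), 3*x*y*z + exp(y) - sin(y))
3*x*y - 6*x*z**2 + z**2 - sin(x) + 3*cos(x)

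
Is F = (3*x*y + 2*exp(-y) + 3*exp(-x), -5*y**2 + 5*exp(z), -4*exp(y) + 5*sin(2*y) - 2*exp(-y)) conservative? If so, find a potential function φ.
No, ∇×F = (-4*exp(y) - 5*exp(z) + 10*cos(2*y) + 2*exp(-y), 0, -3*x + 2*exp(-y)) ≠ 0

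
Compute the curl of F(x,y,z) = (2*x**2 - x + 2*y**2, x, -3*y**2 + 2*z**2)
(-6*y, 0, 1 - 4*y)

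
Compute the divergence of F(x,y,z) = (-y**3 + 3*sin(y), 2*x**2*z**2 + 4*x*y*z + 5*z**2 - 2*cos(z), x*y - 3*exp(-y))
4*x*z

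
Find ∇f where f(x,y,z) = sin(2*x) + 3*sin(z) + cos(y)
(2*cos(2*x), -sin(y), 3*cos(z))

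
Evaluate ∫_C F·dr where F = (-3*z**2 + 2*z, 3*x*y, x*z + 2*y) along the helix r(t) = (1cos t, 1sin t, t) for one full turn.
4*pi*(1 - 3*pi)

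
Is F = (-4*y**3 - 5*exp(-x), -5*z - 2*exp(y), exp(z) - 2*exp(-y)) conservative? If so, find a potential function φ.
No, ∇×F = (5 + 2*exp(-y), 0, 12*y**2) ≠ 0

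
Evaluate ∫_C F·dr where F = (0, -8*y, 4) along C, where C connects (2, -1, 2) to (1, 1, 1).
-4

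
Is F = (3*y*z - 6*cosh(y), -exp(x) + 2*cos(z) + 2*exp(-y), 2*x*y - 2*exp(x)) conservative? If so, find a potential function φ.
No, ∇×F = (2*x + 2*sin(z), y + 2*exp(x), -3*z - exp(x) + 6*sinh(y)) ≠ 0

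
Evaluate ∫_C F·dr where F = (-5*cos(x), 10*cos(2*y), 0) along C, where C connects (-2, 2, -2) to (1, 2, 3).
-5*sin(2) - 5*sin(1)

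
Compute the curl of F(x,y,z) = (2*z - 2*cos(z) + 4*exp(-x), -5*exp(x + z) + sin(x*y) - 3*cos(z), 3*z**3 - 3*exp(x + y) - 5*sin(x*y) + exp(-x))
(-5*x*cos(x*y) - 3*exp(x + y) + 5*exp(x + z) - 3*sin(z), 5*y*cos(x*y) + 3*exp(x + y) + 2*sin(z) + 2 + exp(-x), y*cos(x*y) - 5*exp(x + z))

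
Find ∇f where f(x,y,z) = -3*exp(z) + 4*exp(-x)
(-4*exp(-x), 0, -3*exp(z))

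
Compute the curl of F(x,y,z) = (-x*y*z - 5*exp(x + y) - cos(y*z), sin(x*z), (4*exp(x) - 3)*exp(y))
(-x*cos(x*z) + (4*exp(x) - 3)*exp(y), -x*y + y*sin(y*z) - 4*exp(x + y), x*z - z*sin(y*z) + z*cos(x*z) + 5*exp(x + y))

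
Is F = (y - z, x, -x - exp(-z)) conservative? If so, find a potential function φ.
Yes, F is conservative. φ = x*y - x*z + exp(-z)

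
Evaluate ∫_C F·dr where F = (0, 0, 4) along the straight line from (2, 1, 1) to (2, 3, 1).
0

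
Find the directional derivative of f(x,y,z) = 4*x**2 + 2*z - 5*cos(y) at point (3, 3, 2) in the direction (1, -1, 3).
5*sqrt(11)*(6 - sin(3))/11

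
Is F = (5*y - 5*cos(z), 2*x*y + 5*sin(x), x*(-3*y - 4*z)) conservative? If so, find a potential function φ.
No, ∇×F = (-3*x, 3*y + 4*z + 5*sin(z), 2*y + 5*cos(x) - 5) ≠ 0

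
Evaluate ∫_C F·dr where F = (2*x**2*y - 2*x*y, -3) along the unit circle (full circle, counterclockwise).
-pi/2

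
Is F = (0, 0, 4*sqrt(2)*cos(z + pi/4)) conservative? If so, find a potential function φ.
Yes, F is conservative. φ = 4*sqrt(2)*sin(z + pi/4)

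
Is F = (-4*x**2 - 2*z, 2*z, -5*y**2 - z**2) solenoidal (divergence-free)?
No, ∇·F = -8*x - 2*z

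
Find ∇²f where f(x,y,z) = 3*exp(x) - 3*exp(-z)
3*exp(x) - 3*exp(-z)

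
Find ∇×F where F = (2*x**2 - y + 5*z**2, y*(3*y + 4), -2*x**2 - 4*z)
(0, 4*x + 10*z, 1)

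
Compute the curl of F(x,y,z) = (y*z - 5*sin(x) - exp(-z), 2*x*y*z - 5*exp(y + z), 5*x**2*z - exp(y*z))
(-2*x*y - z*exp(y*z) + 5*exp(y + z), -10*x*z + y + exp(-z), z*(2*y - 1))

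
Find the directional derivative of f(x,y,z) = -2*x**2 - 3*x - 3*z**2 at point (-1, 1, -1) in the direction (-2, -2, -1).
-8/3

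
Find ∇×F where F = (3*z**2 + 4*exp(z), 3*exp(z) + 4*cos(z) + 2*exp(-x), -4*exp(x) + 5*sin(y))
(-3*exp(z) + 4*sin(z) + 5*cos(y), 6*z + 4*exp(x) + 4*exp(z), -2*exp(-x))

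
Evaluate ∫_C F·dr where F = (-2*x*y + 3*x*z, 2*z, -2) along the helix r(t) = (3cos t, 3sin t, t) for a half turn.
-12 + 19*pi/4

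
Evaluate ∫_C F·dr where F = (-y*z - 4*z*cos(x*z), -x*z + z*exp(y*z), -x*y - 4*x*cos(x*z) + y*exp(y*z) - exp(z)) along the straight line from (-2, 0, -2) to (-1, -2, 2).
-exp(2) - 5 + 4*sin(4) + exp(-4) + exp(-2) + 4*sin(2)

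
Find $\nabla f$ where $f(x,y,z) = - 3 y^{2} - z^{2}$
(0, -6*y, -2*z)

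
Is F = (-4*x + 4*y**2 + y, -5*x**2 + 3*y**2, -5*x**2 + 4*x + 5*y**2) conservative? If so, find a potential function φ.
No, ∇×F = (10*y, 10*x - 4, -10*x - 8*y - 1) ≠ 0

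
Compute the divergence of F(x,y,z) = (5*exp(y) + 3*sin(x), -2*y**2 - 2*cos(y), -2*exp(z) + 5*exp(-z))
-4*y - 2*exp(z) + 2*sin(y) + 3*cos(x) - 5*exp(-z)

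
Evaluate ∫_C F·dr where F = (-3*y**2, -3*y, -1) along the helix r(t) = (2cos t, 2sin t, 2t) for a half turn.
32 - 2*pi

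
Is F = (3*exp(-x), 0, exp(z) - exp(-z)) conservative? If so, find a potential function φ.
Yes, F is conservative. φ = exp(z) + exp(-z) - 3*exp(-x)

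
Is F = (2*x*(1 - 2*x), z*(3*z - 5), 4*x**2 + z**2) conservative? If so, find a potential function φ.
No, ∇×F = (5 - 6*z, -8*x, 0) ≠ 0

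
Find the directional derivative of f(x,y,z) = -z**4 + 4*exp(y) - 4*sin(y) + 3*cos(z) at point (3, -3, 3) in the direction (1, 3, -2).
3*sqrt(14)*(2 - 2*exp(3)*cos(3) + (sin(3) + 36)*exp(3))*exp(-3)/7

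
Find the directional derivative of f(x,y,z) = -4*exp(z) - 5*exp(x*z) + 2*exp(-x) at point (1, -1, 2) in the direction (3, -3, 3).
sqrt(3)*(-19*exp(3) - 2)*exp(-1)/3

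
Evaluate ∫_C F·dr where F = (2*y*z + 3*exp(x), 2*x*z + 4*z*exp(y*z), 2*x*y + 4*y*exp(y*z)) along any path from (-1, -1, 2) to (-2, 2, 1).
-12 - 3*exp(-1) - exp(-2) + 4*exp(2)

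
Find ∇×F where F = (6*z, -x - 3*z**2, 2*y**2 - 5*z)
(4*y + 6*z, 6, -1)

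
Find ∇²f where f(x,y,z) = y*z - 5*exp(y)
-5*exp(y)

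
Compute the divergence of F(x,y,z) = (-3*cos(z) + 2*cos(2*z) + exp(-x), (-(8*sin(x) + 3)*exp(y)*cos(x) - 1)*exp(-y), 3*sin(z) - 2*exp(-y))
3*cos(z) + exp(-y) - exp(-x)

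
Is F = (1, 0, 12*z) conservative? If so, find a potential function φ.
Yes, F is conservative. φ = x + 6*z**2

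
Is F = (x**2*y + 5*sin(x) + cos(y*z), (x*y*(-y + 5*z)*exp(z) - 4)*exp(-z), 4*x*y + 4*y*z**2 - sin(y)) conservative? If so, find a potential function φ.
No, ∇×F = (-5*x*y + 4*x + 4*z**2 - cos(y) - 4*exp(-z), -y*(sin(y*z) + 4), -x**2 - y*(y - 5*z) + z*sin(y*z)) ≠ 0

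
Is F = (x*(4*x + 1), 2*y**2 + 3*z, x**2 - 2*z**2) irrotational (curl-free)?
No, ∇×F = (-3, -2*x, 0)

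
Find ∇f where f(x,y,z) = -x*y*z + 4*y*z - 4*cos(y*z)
(-y*z, z*(-x + 4*sin(y*z) + 4), y*(-x + 4*sin(y*z) + 4))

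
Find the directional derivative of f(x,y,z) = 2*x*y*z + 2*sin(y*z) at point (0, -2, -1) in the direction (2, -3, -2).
2*sqrt(17)*(7*cos(2) + 4)/17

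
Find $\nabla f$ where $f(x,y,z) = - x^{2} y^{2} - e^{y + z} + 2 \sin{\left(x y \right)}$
(2*y*(-x*y + cos(x*y)), -2*x**2*y + 2*x*cos(x*y) - exp(y + z), -exp(y + z))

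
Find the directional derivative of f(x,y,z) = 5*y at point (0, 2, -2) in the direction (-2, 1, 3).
5*sqrt(14)/14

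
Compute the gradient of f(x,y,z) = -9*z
(0, 0, -9)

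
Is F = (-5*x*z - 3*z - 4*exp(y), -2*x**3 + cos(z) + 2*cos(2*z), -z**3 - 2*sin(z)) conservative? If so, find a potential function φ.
No, ∇×F = ((8*cos(z) + 1)*sin(z), -5*x - 3, -6*x**2 + 4*exp(y)) ≠ 0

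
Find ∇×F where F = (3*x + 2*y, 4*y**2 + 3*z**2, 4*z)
(-6*z, 0, -2)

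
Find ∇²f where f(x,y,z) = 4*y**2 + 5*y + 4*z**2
16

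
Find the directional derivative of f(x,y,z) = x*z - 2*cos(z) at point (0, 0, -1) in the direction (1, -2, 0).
-sqrt(5)/5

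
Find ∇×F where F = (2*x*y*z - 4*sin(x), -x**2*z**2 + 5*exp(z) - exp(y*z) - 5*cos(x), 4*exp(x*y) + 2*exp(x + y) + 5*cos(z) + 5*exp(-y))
(2*x**2*z + 4*x*exp(x*y) + y*exp(y*z) - 5*exp(z) + 2*exp(x + y) - 5*exp(-y), 2*x*y - 4*y*exp(x*y) - 2*exp(x + y), -2*x*z**2 - 2*x*z + 5*sin(x))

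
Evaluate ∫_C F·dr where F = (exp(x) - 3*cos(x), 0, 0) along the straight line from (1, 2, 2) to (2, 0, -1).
-3*sin(2) - E + 3*sin(1) + exp(2)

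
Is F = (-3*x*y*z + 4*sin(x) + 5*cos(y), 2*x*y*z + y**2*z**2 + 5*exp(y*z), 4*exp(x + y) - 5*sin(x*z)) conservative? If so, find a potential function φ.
No, ∇×F = (-2*x*y - 2*y**2*z - 5*y*exp(y*z) + 4*exp(x + y), -3*x*y + 5*z*cos(x*z) - 4*exp(x + y), 3*x*z + 2*y*z + 5*sin(y)) ≠ 0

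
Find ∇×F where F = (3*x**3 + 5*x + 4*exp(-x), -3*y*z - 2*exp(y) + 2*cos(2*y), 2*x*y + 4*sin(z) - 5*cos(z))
(2*x + 3*y, -2*y, 0)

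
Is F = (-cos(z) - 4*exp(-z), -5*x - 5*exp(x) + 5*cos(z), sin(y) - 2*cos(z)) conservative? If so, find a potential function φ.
No, ∇×F = (5*sin(z) + cos(y), sin(z) + 4*exp(-z), -5*exp(x) - 5) ≠ 0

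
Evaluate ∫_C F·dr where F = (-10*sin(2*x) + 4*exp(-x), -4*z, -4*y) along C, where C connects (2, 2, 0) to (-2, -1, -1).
-8*sinh(2) - 4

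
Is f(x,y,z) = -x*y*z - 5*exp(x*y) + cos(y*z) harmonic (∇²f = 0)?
No, ∇²f = -5*x**2*exp(x*y) - 5*y**2*exp(x*y) - y**2*cos(y*z) - z**2*cos(y*z)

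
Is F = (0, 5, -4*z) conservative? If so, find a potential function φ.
Yes, F is conservative. φ = 5*y - 2*z**2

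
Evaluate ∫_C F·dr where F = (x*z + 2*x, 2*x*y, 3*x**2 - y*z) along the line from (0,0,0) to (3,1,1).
68/3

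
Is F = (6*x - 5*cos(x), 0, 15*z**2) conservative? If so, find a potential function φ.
Yes, F is conservative. φ = 3*x**2 + 5*z**3 - 5*sin(x)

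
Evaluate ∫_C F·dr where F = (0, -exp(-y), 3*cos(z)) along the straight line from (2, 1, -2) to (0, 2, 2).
-exp(-1) + exp(-2) + 6*sin(2)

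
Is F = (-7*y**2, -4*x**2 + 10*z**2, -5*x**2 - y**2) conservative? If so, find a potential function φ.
No, ∇×F = (-2*y - 20*z, 10*x, -8*x + 14*y) ≠ 0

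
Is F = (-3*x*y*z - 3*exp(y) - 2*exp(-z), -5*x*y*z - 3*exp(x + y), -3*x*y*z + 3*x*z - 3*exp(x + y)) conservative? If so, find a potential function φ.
No, ∇×F = (5*x*y - 3*x*z - 3*exp(x + y), (3*(-x*y + y*z - z + exp(x + y))*exp(z) + 2)*exp(-z), 3*x*z - 5*y*z + 3*exp(y) - 3*exp(x + y)) ≠ 0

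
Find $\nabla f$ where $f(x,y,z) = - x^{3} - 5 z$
(-3*x**2, 0, -5)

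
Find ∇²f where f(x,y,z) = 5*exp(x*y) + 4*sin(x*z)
5*x**2*exp(x*y) - 4*x**2*sin(x*z) + 5*y**2*exp(x*y) - 4*z**2*sin(x*z)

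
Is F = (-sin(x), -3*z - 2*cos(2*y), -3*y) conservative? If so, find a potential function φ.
Yes, F is conservative. φ = -3*y*z - sin(2*y) + cos(x)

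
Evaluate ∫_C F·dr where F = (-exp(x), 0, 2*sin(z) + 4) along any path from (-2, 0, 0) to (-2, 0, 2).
10 - 2*cos(2)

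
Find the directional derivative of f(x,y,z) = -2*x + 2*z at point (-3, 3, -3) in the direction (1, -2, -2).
-2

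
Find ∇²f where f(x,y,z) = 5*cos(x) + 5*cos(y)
-5*cos(x) - 5*cos(y)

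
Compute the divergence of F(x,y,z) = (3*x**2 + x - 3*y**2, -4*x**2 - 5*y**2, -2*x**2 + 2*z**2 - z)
6*x - 10*y + 4*z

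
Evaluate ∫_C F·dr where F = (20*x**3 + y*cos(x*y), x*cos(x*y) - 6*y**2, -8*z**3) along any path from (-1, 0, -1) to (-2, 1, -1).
73 - sin(2)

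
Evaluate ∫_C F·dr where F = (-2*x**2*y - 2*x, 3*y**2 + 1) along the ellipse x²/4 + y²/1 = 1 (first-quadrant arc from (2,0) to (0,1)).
pi + 6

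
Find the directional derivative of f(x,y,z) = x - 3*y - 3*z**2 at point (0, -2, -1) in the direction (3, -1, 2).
9*sqrt(14)/7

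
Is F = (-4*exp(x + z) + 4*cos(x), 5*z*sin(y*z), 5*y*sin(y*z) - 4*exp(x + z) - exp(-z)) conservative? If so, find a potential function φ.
Yes, F is conservative. φ = -4*exp(x + z) + 4*sin(x) - 5*cos(y*z) + exp(-z)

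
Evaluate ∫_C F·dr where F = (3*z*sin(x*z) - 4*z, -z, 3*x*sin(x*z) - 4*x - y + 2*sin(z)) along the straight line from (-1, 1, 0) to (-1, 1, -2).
-1 - 5*cos(2)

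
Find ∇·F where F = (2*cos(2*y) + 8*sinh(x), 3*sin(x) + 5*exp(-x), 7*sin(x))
8*cosh(x)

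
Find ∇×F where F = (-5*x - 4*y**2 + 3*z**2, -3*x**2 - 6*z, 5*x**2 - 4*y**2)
(6 - 8*y, -10*x + 6*z, -6*x + 8*y)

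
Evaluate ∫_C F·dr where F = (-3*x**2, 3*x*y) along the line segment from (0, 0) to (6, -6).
0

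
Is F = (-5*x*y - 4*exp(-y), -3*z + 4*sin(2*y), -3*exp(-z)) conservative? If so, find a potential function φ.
No, ∇×F = (3, 0, 5*x - 4*exp(-y)) ≠ 0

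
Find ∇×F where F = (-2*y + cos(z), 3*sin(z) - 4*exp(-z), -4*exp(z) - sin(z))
(-3*cos(z) - 4*exp(-z), -sin(z), 2)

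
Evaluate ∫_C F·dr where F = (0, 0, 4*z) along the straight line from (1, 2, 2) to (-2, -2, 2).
0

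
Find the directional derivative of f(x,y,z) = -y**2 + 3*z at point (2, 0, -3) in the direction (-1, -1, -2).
-sqrt(6)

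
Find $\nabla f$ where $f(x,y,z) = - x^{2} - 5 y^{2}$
(-2*x, -10*y, 0)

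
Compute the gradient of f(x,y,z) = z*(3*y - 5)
(0, 3*z, 3*y - 5)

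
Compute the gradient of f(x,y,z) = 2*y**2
(0, 4*y, 0)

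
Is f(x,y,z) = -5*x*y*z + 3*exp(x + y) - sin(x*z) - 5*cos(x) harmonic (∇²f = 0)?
No, ∇²f = x**2*sin(x*z) + z**2*sin(x*z) + 6*exp(x + y) + 5*cos(x)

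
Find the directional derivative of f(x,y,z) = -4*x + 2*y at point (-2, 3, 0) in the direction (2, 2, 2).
-2*sqrt(3)/3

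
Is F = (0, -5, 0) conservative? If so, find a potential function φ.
Yes, F is conservative. φ = -5*y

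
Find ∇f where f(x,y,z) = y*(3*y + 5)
(0, 6*y + 5, 0)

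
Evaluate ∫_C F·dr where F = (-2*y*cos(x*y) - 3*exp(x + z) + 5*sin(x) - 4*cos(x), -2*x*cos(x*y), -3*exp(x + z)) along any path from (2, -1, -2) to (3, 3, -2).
-3*E + 5*cos(2) - 2*sin(9) - 4*sin(3) + 2*sin(2) + 3 - 5*cos(3)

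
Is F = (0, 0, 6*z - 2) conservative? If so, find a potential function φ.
Yes, F is conservative. φ = z*(3*z - 2)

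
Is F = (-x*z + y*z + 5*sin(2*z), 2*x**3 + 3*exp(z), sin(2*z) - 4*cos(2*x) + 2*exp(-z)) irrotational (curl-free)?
No, ∇×F = (-3*exp(z), -x + y - 8*sin(2*x) + 10*cos(2*z), 6*x**2 - z)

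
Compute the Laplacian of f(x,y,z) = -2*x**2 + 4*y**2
4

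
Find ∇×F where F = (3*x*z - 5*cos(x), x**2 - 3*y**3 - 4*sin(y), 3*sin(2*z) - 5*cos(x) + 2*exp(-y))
(-2*exp(-y), 3*x - 5*sin(x), 2*x)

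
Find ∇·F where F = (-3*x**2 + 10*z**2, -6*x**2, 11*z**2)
-6*x + 22*z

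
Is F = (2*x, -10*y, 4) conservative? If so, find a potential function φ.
Yes, F is conservative. φ = x**2 - 5*y**2 + 4*z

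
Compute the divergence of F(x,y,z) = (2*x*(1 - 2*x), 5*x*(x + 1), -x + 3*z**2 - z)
-8*x + 6*z + 1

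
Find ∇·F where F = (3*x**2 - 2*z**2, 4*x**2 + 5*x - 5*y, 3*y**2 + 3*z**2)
6*x + 6*z - 5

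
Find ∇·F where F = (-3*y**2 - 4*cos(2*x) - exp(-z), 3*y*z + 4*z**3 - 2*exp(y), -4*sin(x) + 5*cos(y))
3*z - 2*exp(y) + 8*sin(2*x)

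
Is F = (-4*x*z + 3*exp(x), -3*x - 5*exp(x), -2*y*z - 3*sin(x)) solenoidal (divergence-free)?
No, ∇·F = -2*y - 4*z + 3*exp(x)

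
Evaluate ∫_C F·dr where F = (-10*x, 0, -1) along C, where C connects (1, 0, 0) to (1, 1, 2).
-2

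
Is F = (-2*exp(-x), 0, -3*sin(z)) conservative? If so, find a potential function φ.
Yes, F is conservative. φ = 3*cos(z) + 2*exp(-x)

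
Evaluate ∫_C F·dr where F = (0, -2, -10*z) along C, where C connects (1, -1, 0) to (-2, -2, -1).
-3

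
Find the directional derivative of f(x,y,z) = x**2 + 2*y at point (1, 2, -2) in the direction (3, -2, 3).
sqrt(22)/11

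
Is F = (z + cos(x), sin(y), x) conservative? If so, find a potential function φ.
Yes, F is conservative. φ = x*z + sin(x) - cos(y)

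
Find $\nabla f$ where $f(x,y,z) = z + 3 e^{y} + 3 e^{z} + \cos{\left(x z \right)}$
(-z*sin(x*z), 3*exp(y), -x*sin(x*z) + 3*exp(z) + 1)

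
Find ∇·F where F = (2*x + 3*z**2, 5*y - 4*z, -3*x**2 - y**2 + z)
8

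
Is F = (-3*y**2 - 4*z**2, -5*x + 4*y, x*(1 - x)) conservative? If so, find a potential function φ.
No, ∇×F = (0, 2*x - 8*z - 1, 6*y - 5) ≠ 0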